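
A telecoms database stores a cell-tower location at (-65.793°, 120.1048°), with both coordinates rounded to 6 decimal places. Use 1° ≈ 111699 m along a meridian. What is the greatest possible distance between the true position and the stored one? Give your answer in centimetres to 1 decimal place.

Rounding to 6 decimal places leaves each coordinate within ±5e-07° of the true value.
Latitude error → 5e-07 × 111699 = 0.0558495 m along the meridian.
East–west component at 65.793°: 5e-07° × 111699 × cos 65.793° ≈ 5e-07 × 45800.4 ≈ 0.0229002 m.
Combining orthogonally: (0.0558495² + 0.0229002²)^½ ≈ 0.0603621 m.
That is 0.0603621 m = 6.0362 cm.

6.0 centimetres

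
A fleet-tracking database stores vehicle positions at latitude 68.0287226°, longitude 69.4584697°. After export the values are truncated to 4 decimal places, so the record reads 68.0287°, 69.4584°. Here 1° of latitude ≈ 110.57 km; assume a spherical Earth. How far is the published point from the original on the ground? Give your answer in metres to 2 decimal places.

The latitude changed by +0.0000226° and the longitude by +0.0000697°.
North–south shift: 0.0000226 × 110570 = 2.49888 m.
East–west at this latitude: 0.0000697° × 110570 × cos 68.0287° ≈ 0.0000697 × 41368.9 = 2.88341 m.
Hypotenuse of the two orthogonal shifts: √(2.49888² + 2.88341²) = 3.81556 m.

3.82 metres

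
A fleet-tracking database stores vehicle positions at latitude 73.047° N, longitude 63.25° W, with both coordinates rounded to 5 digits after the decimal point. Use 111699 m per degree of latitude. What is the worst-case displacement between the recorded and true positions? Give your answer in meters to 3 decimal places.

Rounding to 5 decimal places leaves each coordinate within ±5e-06° of the true value.
Latitude error → 5e-06 × 111699 = 0.558495 m along the meridian.
East–west component at 73.047°: 5e-06° × 111699 × cos 73.047° ≈ 5e-06 × 32570 ≈ 0.16285 m.
Worst case both components are at the extreme and orthogonal: √(0.558495² + 0.16285²) ≈ 0.581753 m.

0.582 meters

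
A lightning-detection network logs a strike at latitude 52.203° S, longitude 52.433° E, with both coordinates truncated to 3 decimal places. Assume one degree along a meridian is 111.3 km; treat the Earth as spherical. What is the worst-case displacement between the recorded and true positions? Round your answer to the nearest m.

Truncating at 3 decimal places can drop up to a full unit in the last place, so each coordinate may be off by as much as 0.001°.
N–S: 0.001° × 111300 m/° = 111.3 m.
Longitude error → 0.001 × 111300 × cos 52.203° = 0.001 × 111300 × 0.6129 ≈ 68.212 m.
Combining orthogonally: (111.3² + 68.212²)^½ ≈ 130.539 m.

131 m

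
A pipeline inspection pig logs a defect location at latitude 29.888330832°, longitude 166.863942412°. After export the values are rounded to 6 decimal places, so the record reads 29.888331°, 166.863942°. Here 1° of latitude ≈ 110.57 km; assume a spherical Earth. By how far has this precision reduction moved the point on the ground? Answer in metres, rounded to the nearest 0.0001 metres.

The latitude changed by -0.000000168° and the longitude by +0.000000412°.
North–south shift: -0.000000168 × 110570 = -0.0185758 m.
E–W at 29.8883°: 0.000000412° × 110570 × cos 29.8883° = 0.000000412 × 110570 × 0.8670 ≈ 0.039496 m.
Combined displacement = (0.0185758² + 0.039496²)^½ ≈ 0.0436462 m.

0.0436 metres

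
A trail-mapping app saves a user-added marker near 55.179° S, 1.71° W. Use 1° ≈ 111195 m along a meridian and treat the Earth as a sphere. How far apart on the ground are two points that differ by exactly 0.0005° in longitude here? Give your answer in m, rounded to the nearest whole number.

32 m

One degree of longitude here spans 111195 × cos 55.179° = 111195 × 0.5710 ≈ 63494 m; 0.0005° of that is 31.747 m.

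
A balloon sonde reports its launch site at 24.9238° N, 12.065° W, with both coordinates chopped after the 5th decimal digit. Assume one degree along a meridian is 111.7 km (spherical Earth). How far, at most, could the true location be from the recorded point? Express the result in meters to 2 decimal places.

Truncating at 5 decimal places can drop up to a full unit in the last place, so each coordinate may be off by as much as 1e-05°.
N–S: 1e-05° × 111700 m/° = 1.117 m.
Longitude error → 1e-05 × 111700 × cos 24.9238° = 1e-05 × 111700 × 0.9069 ≈ 1.01297 m.
Worst case both components are at the extreme and orthogonal: √(1.117² + 1.01297²) ≈ 1.50791 m.

1.51 meters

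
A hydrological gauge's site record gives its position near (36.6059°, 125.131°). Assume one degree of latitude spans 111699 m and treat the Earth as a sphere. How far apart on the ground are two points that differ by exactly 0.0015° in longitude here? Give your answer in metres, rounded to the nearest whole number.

135 metres

0.0015° of longitude at 36.6059° is 0.0015 × 111699 × cos 36.6059° ≈ 0.0015 × 89667.1 = 134.501 m.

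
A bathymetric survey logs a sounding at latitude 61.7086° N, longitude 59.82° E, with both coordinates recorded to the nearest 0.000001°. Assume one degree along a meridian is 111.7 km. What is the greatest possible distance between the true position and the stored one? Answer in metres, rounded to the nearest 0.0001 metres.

Rounding to 6 decimal places leaves each coordinate within ±5e-07° of the true value.
North–south component: 5e-07° × 111700 = 0.05585 m.
E–W at 61.7086°: 5e-07° × 111700 × cos 61.7086° = 5e-07 × 111700 × 0.4740 ≈ 0.0264704 m.
Worst case both components are at the extreme and orthogonal: √(0.05585² + 0.0264704²) ≈ 0.0618054 m.

0.0618 metres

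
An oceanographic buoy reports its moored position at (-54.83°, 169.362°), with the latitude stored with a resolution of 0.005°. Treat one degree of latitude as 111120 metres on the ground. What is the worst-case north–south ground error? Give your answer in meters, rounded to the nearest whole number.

With a 0.005° grid the true value lies within half a step, ±0.005°/2 = ±0.0025°, of the stored one.
So the N–S error is at most 0.0025 × 111120 = 277.8 m.

278 meters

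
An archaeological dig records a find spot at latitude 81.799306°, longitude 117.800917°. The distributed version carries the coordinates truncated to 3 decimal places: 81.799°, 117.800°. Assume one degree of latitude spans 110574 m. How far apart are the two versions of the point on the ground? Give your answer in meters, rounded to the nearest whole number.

The latitude changed by +0.000306° and the longitude by +0.000917°.
N–S: 0.000306° × 110574 m/° = 33.8356 m.
E–W at 81.799°: 0.000917° × 110574 × cos 81.799° = 0.000917 × 110574 × 0.1426 ≈ 14.4638 m.
Hypotenuse of the two orthogonal shifts: √(33.8356² + 14.4638²) = 36.7975 m.

37 meters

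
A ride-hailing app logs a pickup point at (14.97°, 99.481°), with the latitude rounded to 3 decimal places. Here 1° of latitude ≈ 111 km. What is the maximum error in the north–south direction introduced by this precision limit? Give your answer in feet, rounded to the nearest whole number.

182 feet

Rounding to 3 decimal places leaves the latitude within ±0.0005° of the true value.
North–south distance: 0.0005° × 111000 m/° = 55.5 m.
Converting: 55.5 m × 3.2808 ft/m ≈ 182.09 ft.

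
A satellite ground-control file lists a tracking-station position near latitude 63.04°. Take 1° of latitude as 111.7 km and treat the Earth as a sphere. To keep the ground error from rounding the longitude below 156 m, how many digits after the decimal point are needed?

3

At 63.04° one degree of longitude covers 111700 × cos 63.04° ≈ 111700 × 0.4534 ≈ 50641.2 m.
Rounding to N decimal places gives at most 0.5 × 10⁻ᴺ degrees of error, i.e. 0.5 × 10⁻ᴺ × 50641.2 m.
Setting 25320.6 × 10⁻ᴺ ≤ 156 gives 10ᴺ ≥ 162.3, i.e. N ≥ 2.21.
N = 2 would give 253 m (too coarse); N = 3 gives 25.3 m ≤ 156 m.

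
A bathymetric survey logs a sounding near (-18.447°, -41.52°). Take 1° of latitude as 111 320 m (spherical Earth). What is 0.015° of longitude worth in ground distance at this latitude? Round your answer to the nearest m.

1584 m

0.015° of longitude at 18.447° is 0.015 × 111320 × cos 18.447° ≈ 0.015 × 105600 = 1584 m.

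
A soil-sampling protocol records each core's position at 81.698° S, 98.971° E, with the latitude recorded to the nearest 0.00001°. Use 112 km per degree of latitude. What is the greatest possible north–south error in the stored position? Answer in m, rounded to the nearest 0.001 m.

Rounding to 5 decimal places leaves the latitude within ±5e-06° of the true value.
Along the meridian that is 5e-06° × 112000 m/° = 0.56 m.

0.560 m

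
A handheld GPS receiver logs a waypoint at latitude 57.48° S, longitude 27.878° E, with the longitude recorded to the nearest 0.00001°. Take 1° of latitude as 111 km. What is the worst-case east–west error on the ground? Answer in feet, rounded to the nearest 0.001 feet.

Rounding to 5 decimal places leaves the longitude within ±5e-06° of the true value.
One degree of longitude at 57.48° is 111000 × cos 57.48° ≈ 111000 × 0.5376 = 59672.9 m.
So at most 5e-06° × 59672.9 ≈ 0.298365 m east–west.
Converting: 0.298365 m × 3.2808 ft/m ≈ 0.97889 ft.

0.979 feet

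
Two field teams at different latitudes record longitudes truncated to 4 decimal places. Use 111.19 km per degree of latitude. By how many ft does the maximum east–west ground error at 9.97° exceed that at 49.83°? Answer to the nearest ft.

Truncating at 4 decimal places can drop up to a full unit in the last place, so the longitude may be off by as much as 0.0001°.
Error at 9.97° = 0.0001° × 111190 × cos 9.97° ≈ 11.119 × 0.9849 = 10.951 m.
At 49.83°: 0.0001° × 111190 × cos 49.83° = 0.0001 × 111190 × 0.6451 ≈ 7.1724 m.
Difference: 10.951 − 7.1724 = 3.7787 m.
In feet: 3.77869 m ÷ 0.3048 ≈ 12.397 ft.

12 ft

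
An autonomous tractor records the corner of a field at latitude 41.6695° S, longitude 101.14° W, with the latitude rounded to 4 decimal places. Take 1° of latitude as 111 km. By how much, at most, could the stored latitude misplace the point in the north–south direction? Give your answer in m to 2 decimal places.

5.55 m

Rounding to 4 decimal places leaves the latitude within ±5e-05° of the true value.
Along the meridian that is 5e-05° × 111000 m/° = 5.55 m.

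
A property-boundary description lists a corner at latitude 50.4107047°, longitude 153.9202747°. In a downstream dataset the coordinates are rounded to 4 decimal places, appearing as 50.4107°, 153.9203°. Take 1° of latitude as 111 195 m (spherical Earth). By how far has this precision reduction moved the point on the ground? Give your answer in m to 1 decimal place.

1.9 m

Δlat = 50.4107047 − 50.4107 = +0.0000047°; Δlon = 153.9202747 − 153.9203 = -0.0000253°.
N–S: 0.0000047° × 111195 m/° = 0.522616 m.
East–west at this latitude: -0.0000253° × 111195 × cos 50.4107° ≈ -0.0000253 × 70862.4 = -1.79282 m.
Hypotenuse of the two orthogonal shifts: √(0.522616² + 1.79282²) = 1.86744 m.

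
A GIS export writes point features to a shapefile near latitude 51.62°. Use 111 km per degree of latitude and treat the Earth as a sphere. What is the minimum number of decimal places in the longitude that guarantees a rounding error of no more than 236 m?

At 51.62° one degree of longitude covers 111000 × cos 51.62° ≈ 111000 × 0.6209 ≈ 68917 m.
With N decimal places the half-ulp bound is 0.5·10⁻ᴺ°, or 0.5·10⁻ᴺ × 68917 m on the ground.
Need 0.5 × 68917 × 10⁻ᴺ ≤ 236 → 10⁻ᴺ ≤ 6.849e-03, so N ≥ 2.16.
So 3 decimal places suffice (34.5 m); 2 would allow up to 345 m.

3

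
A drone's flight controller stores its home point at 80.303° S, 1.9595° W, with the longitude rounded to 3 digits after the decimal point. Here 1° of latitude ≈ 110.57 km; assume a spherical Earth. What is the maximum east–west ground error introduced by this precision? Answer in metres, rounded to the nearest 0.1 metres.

Rounding to 3 decimal places leaves the longitude within ±0.0005° of the true value.
At latitude 80.303° a degree of longitude spans 110570 m × cos 80.303° = 110570 × 0.1684 ≈ 18624.2 m.
So at most 0.0005° × 18624.2 ≈ 9.31208 m east–west.

9.3 metres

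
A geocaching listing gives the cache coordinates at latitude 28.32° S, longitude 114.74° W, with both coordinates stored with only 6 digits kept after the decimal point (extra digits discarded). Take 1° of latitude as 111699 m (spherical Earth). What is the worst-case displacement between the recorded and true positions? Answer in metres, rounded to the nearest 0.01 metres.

Truncating at 6 decimal places can drop up to a full unit in the last place, so each coordinate may be off by as much as 1e-06°.
N–S: 1e-06° × 111699 m/° = 0.111699 m.
Longitude error → 1e-06 × 111699 × cos 28.32° = 1e-06 × 111699 × 0.8803 ≈ 0.0983299 m.
Worst case both components are at the extreme and orthogonal: √(0.111699² + 0.0983299²) ≈ 0.148813 m.

0.15 metres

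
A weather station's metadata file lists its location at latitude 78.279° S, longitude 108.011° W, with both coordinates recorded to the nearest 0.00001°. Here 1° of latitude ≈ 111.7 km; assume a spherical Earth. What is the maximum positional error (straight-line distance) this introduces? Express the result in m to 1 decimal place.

0.6 m

Rounding to 5 decimal places leaves each coordinate within ±5e-06° of the true value.
North–south component: 5e-06° × 111700 = 0.5585 m.
E–W at 78.279°: 5e-06° × 111700 × cos 78.279° = 5e-06 × 111700 × 0.2031 ≈ 0.113457 m.
The two errors are perpendicular, so the maximum displacement is √(0.5585² + 0.113457²) ≈ 0.569908 m.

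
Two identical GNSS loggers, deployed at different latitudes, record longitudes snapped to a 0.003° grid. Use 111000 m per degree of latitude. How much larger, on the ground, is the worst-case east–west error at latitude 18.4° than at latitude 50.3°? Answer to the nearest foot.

With a 0.003° grid the true value lies within half a step, ±0.003°/2 = ±0.0015°, of the stored one.
Error at 18.4° = 0.0015° × 111000 × cos 18.4° ≈ 166.5 × 0.9489 = 157.99 m.
At 50.3°: 0.0015° × 111000 × cos 50.3° = 0.0015 × 111000 × 0.6388 ≈ 106.35 m.
So the lower-latitude error exceeds the higher by 157.99 − 106.35 = 51.633 m.
Converting: 51.633 m × 3.2808 ft/m ≈ 169.4 ft.

169 feet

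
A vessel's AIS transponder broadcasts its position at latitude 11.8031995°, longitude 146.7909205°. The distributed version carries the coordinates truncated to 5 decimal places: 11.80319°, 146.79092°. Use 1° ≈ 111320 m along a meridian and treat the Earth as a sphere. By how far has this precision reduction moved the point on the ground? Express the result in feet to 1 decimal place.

3.5 feet

The latitude changed by +0.0000095° and the longitude by +0.0000005°.
N–S: 0.0000095° × 111320 m/° = 1.05754 m.
E–W at 11.8032°: 0.0000005° × 111320 × cos 11.8032° = 0.0000005 × 111320 × 0.9789 ≈ 0.0544831 m.
Combined displacement = (1.05754² + 0.0544831²)^½ ≈ 1.05894 m.
In feet: 1.05894 m ÷ 0.3048 ≈ 3.4742 ft.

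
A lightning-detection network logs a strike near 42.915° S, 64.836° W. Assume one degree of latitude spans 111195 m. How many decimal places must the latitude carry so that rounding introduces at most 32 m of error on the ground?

4 decimal places

One degree of latitude covers 111195 m.
Rounding to N decimal places gives at most 0.5 × 10⁻ᴺ degrees of error, i.e. 0.5 × 10⁻ᴺ × 111195 m.
Need 0.5 × 111195 × 10⁻ᴺ ≤ 32 → 10⁻ᴺ ≤ 5.756e-04, so N ≥ 3.24.
At 3 places the error can reach 55.6 m, but 4 places keeps it to 5.56 m.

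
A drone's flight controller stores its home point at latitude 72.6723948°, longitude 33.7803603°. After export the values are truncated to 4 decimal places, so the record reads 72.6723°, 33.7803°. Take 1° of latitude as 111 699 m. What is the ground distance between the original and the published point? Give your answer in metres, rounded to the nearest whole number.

The latitude changed by +0.0000948° and the longitude by +0.0000603°.
N–S: 0.0000948° × 111699 m/° = 10.5891 m.
East–west at this latitude: 0.0000603° × 111699 × cos 72.6723° ≈ 0.0000603 × 33268 = 2.00606 m.
Distance: √(10.5891² + 2.00606²) ≈ 10.7774 m.

11 metres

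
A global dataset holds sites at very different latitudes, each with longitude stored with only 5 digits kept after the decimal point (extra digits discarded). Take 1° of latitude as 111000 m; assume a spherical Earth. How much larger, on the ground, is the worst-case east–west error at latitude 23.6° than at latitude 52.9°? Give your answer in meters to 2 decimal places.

0.35 meters

Truncating at 5 decimal places can drop up to a full unit in the last place, so the longitude may be off by as much as 1e-05°.
At 23.6°: 1e-05° × 111000 × cos 23.6° = 1e-05 × 111000 × 0.9164 ≈ 1.0172 m.
At 52.9°: 1e-05° × 111000 × cos 52.9° = 1e-05 × 111000 × 0.6032 ≈ 0.66956 m.
So the lower-latitude error exceeds the higher by 1.0172 − 0.66956 = 0.3476 m.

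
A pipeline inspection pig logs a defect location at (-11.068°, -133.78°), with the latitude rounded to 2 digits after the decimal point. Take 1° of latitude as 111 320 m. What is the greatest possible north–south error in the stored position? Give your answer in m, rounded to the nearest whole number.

557 m

Rounding to 2 decimal places leaves the latitude within ±0.005° of the true value.
Along the meridian that is 0.005° × 111320 m/° = 556.6 m.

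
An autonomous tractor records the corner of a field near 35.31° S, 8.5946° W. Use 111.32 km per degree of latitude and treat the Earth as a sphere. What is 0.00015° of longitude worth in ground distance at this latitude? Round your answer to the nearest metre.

14 metres

0.00015° of longitude at 35.31° is 0.00015 × 111320 × cos 35.31° ≈ 0.00015 × 90841.2 = 13.6262 m.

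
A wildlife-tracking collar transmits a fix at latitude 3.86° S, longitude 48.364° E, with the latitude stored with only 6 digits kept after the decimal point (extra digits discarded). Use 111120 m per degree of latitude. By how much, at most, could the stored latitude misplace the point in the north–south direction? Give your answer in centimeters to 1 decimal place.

Truncating at 6 decimal places can drop up to a full unit in the last place, so the latitude may be off by as much as 1e-06°.
North–south distance: 1e-06° × 111120 m/° = 0.11112 m.
That is 0.11112 m = 11.112 cm.

11.1 centimeters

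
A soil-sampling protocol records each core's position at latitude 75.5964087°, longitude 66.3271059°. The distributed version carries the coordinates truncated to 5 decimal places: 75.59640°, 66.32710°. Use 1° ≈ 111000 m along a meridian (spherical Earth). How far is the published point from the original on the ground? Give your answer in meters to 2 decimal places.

0.98 meters

The latitude changed by +0.0000087° and the longitude by +0.0000059°.
North–south shift: 0.0000087 × 111000 = 0.9657 m.
E–W at 75.5964°: 0.0000059° × 111000 × cos 75.5964° = 0.0000059 × 111000 × 0.2488 ≈ 0.162907 m.
Hypotenuse of the two orthogonal shifts: √(0.9657² + 0.162907²) = 0.979344 m.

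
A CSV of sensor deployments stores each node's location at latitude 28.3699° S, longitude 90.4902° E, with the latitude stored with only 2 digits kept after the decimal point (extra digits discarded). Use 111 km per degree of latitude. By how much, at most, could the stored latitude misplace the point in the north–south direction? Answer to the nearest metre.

1110 metres

Truncating at 2 decimal places can drop up to a full unit in the last place, so the latitude may be off by as much as 0.01°.
North–south distance: 0.01° × 111000 m/° = 1110 m.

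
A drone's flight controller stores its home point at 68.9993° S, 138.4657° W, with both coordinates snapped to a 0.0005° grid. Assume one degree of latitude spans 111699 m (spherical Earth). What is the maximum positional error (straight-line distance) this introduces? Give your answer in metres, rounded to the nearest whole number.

With a 0.0005° grid the true value lies within half a step, ±0.0005°/2 = ±0.00025°, of the stored one.
North–south component: 0.00025° × 111699 = 27.9247 m.
E–W at 68.9993°: 0.00025° × 111699 × cos 68.9993° = 0.00025 × 111699 × 0.3584 ≈ 10.0077 m.
Combining orthogonally: (27.9247² + 10.0077²)^½ ≈ 29.6639 m.

30 metres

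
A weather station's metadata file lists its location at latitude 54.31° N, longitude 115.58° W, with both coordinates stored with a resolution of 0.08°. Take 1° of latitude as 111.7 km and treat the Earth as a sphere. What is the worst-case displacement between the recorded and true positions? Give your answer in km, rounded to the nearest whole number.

5 km

With a 0.08° grid the true value lies within half a step, ±0.08°/2 = ±0.04°, of the stored one.
Latitude error → 0.04 × 111700 = 4468 m along the meridian.
E–W at 54.31°: 0.04° × 111700 × cos 54.31° = 0.04 × 111700 × 0.5834 ≈ 2606.63 m.
Combining orthogonally: (4468² + 2606.63²)^½ ≈ 5172.77 m.
That is 5172.77 m = 5.1728 km.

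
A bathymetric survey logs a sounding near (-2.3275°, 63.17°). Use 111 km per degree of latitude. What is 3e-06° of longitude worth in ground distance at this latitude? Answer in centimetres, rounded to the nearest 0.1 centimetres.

At 2.3275° a degree of longitude is 111000 × cos 2.3275° ≈ 110908 m, so 3e-06° corresponds to 0.332725 m.
That is 0.332725 m = 33.273 cm.

33.3 centimetres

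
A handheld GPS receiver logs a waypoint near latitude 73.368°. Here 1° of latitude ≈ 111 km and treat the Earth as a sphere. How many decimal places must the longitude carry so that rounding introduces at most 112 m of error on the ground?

3 decimal places

At 73.368° one degree of longitude covers 111000 × cos 73.368° ≈ 111000 × 0.2862 ≈ 31770.8 m.
With N decimal places the half-ulp bound is 0.5·10⁻ᴺ°, or 0.5·10⁻ᴺ × 31770.8 m on the ground.
Need 0.5 × 31770.8 × 10⁻ᴺ ≤ 112 → 10⁻ᴺ ≤ 7.050e-03, so N ≥ 2.15.
N = 2 would give 159 m (too coarse); N = 3 gives 15.9 m ≤ 112 m.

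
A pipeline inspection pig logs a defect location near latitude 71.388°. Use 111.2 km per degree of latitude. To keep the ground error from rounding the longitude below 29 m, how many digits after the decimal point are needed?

3 decimal places

At 71.388° one degree of longitude covers 111200 × cos 71.388° ≈ 111200 × 0.3192 ≈ 35490.3 m.
N decimal places → at most half a unit in the last place, 0.5 × 10⁻ᴺ° = 35490.3/2 × 10⁻ᴺ m.
Need 0.5 × 35490.3 × 10⁻ᴺ ≤ 29 → 10⁻ᴺ ≤ 1.634e-03, so N ≥ 2.79.
N = 2 would give 177 m (too coarse); N = 3 gives 17.7 m ≤ 29 m.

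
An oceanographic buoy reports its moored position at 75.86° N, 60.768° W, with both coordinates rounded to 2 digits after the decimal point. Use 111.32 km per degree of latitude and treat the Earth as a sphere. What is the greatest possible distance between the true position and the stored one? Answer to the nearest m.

573 m

Rounding to 2 decimal places leaves each coordinate within ±0.005° of the true value.
N–S: 0.005° × 111320 m/° = 556.6 m.
East–west component at 75.86°: 0.005° × 111320 × cos 75.86° ≈ 0.005 × 27194.6 ≈ 135.973 m.
Combining orthogonally: (556.6² + 135.973²)^½ ≈ 572.968 m.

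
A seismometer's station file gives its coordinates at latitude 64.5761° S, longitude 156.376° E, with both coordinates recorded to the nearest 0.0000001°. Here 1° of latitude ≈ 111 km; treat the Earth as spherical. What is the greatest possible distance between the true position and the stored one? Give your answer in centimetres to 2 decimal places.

0.60 centimetres

Rounding to 7 decimal places leaves each coordinate within ±5e-08° of the true value.
Latitude error → 5e-08 × 111000 = 0.00555 m along the meridian.
East–west component at 64.5761°: 5e-08° × 111000 × cos 64.5761° ≈ 5e-08 × 47653.6 ≈ 0.00238268 m.
Worst case both components are at the extreme and orthogonal: √(0.00555² + 0.00238268²) ≈ 0.00603984 m.
That is 0.00603984 m = 0.60398 cm.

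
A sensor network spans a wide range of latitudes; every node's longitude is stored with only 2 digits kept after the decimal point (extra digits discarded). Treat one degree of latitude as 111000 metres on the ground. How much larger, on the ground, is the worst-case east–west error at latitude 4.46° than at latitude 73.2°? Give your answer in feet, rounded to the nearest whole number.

2578 feet

Truncating at 2 decimal places can drop up to a full unit in the last place, so the longitude may be off by as much as 0.01°.
Error at 4.46° = 0.01° × 111000 × cos 4.46° ≈ 1110 × 0.9970 = 1106.6 m.
At 73.2°: 0.01° × 111000 × cos 73.2° = 0.01 × 111000 × 0.2890 ≈ 320.83 m.
So the lower-latitude error exceeds the higher by 1106.6 − 320.83 = 785.81 m.
Converting: 785.813 m × 3.2808 ft/m ≈ 2578.1 ft.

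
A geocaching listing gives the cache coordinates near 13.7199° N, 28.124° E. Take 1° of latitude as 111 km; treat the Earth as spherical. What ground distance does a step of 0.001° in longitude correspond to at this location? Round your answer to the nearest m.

108 m

At 13.7199° a degree of longitude is 111000 × cos 13.7199° ≈ 107833 m, so 0.001° corresponds to 107.833 m.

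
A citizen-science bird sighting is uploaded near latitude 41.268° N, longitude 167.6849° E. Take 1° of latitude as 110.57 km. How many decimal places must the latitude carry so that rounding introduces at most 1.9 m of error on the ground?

One degree of latitude covers 110570 m.
Rounding to N decimal places gives at most 0.5 × 10⁻ᴺ degrees of error, i.e. 0.5 × 10⁻ᴺ × 110570 m.
Need 0.5 × 110570 × 10⁻ᴺ ≤ 1.9 → 10⁻ᴺ ≤ 3.437e-05, so N ≥ 4.46.
At 4 places the error can reach 5.53 m, but 5 places keeps it to 0.553 m.

5 decimal places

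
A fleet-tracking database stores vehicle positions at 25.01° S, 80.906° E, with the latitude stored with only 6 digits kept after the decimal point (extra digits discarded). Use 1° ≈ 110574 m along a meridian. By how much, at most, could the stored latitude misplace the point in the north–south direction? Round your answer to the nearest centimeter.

11 centimeters

Truncating at 6 decimal places can drop up to a full unit in the last place, so the latitude may be off by as much as 1e-06°.
North–south distance: 1e-06° × 110574 m/° = 0.110574 m.
That is 0.110574 m = 11.057 cm.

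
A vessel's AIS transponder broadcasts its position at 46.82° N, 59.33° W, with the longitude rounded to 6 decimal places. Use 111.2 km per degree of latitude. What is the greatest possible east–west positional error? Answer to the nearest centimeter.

4 centimeters

Rounding to 6 decimal places leaves the longitude within ±5e-07° of the true value.
At latitude 46.82° a degree of longitude spans 111200 m × cos 46.82° = 111200 × 0.6843 ≈ 76093.3 m.
East–west error: 5e-07° × 76093.3 m/° ≈ 0.0380467 m.
That is 0.0380467 m = 3.8047 cm.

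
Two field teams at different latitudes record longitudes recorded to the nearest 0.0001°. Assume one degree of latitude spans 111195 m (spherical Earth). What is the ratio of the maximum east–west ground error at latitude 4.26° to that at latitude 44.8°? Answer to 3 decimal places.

1.405

Rounding to 4 decimal places leaves the longitude within ±5e-05° of the true value.
At 4.26°: 5e-05° × 111195 × cos 4.26° = 5e-05 × 111195 × 0.9972 ≈ 5.5444 m.
Error at 44.8° = 5e-05° × 111195 × cos 44.8° ≈ 5.5598 × 0.7096 = 3.945 m.
Ratio: 5.5444 / 3.945 = cos 4.26° / cos 44.8° ≈ 1.4054.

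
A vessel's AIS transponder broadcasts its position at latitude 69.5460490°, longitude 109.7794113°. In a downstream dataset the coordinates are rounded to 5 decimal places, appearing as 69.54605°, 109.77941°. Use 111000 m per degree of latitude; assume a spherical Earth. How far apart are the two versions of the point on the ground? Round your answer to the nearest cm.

12 cm

The latitude changed by -0.0000010° and the longitude by +0.0000013°.
N–S: -0.0000010° × 111000 m/° = -0.111 m.
E–W at 69.546°: 0.0000013° × 111000 × cos 69.546° = 0.0000013 × 111000 × 0.3495 ≈ 0.0504263 m.
Hypotenuse of the two orthogonal shifts: √(0.111² + 0.0504263²) = 0.121917 m.
That is 0.121917 m = 12.192 cm.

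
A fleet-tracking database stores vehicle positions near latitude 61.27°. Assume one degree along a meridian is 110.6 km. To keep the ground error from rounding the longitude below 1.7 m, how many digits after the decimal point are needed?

5 decimal places

At 61.27° one degree of longitude covers 110600 × cos 61.27° ≈ 110600 × 0.4807 ≈ 53163.5 m.
N decimal places → at most half a unit in the last place, 0.5 × 10⁻ᴺ° = 53163.5/2 × 10⁻ᴺ m.
Setting 26581.8 × 10⁻ᴺ ≤ 1.7 gives 10ᴺ ≥ 1.564e+04, i.e. N ≥ 4.19.
So 5 decimal places suffice (0.266 m); 4 would allow up to 2.66 m.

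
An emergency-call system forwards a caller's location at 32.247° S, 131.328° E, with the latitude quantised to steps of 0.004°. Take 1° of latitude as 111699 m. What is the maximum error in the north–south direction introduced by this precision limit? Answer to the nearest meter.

With a 0.004° grid the true value lies within half a step, ±0.004°/2 = ±0.002°, of the stored one.
So the N–S error is at most 0.002 × 111699 = 223.398 m.

223 meters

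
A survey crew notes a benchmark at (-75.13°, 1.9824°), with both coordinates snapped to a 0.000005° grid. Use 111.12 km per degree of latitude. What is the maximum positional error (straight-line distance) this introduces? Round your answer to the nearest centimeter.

29 centimeters

With a 0.000005° grid the true value lies within half a step, ±0.000005°/2 = ±2.5e-06°, of the stored one.
North–south component: 2.5e-06° × 111120 = 0.2778 m.
Longitude error → 2.5e-06 × 111120 × cos 75.13° = 2.5e-06 × 111120 × 0.2566 ≈ 0.0712909 m.
The two errors are perpendicular, so the maximum displacement is √(0.2778² + 0.0712909²) ≈ 0.286802 m.
That is 0.286802 m = 28.68 cm.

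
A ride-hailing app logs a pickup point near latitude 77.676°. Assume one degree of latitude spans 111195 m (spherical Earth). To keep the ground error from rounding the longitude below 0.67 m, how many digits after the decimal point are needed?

5 decimal places

At 77.676° one degree of longitude covers 111195 × cos 77.676° ≈ 111195 × 0.2134 ≈ 23733.4 m.
N decimal places → at most half a unit in the last place, 0.5 × 10⁻ᴺ° = 23733.4/2 × 10⁻ᴺ m.
Need 0.5 × 23733.4 × 10⁻ᴺ ≤ 0.67 → 10⁻ᴺ ≤ 5.646e-05, so N ≥ 4.25.
N = 4 would give 1.19 m (too coarse); N = 5 gives 0.119 m ≤ 0.67 m.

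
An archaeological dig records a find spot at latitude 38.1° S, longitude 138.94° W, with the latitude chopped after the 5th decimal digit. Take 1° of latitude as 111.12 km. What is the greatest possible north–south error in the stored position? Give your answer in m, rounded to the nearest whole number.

Truncating at 5 decimal places can drop up to a full unit in the last place, so the latitude may be off by as much as 1e-05°.
North–south distance: 1e-05° × 111120 m/° = 1.1112 m.

1 m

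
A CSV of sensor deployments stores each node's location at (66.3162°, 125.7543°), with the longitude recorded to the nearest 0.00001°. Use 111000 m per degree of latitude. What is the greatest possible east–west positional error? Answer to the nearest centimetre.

Rounding to 5 decimal places leaves the longitude within ±5e-06° of the true value.
Parallels shrink by cos φ, so at 66.3162° a degree of longitude is 111000 × 0.4017 ≈ 44587.5 m.
Maximum E–W displacement: 5e-06 × 44587.5 = 0.222937 m.
That is 0.222937 m = 22.294 cm.

22 centimetres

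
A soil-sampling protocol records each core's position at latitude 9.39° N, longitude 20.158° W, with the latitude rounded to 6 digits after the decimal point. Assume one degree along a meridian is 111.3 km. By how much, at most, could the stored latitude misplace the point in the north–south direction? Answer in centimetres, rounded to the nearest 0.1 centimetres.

5.6 centimetres

Rounding to 6 decimal places leaves the latitude within ±5e-07° of the true value.
North–south distance: 5e-07° × 111300 m/° = 0.05565 m.
That is 0.05565 m = 5.565 cm.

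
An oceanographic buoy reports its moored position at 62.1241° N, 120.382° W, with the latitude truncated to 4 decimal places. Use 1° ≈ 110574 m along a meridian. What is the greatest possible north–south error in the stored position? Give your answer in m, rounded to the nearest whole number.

Truncating at 4 decimal places can drop up to a full unit in the last place, so the latitude may be off by as much as 0.0001°.
So the N–S error is at most 0.0001 × 110574 = 11.0574 m.

11 m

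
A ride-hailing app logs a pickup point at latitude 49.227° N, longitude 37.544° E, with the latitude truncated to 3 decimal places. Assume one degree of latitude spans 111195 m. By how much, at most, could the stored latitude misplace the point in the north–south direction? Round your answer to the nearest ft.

Truncating at 3 decimal places can drop up to a full unit in the last place, so the latitude may be off by as much as 0.001°.
Along the meridian that is 0.001° × 111195 m/° = 111.195 m.
Converting: 111.195 m × 3.2808 ft/m ≈ 364.81 ft.

365 ft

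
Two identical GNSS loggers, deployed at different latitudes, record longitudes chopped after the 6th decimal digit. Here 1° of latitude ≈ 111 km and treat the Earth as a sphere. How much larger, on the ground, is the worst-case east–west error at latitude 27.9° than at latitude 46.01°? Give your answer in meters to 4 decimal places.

0.0210 meters

Truncating at 6 decimal places can drop up to a full unit in the last place, so the longitude may be off by as much as 1e-06°.
Error at 27.9° = 1e-06° × 111000 × cos 27.9° ≈ 0.111 × 0.8838 = 0.098098 m.
At 46.01°: 1e-06° × 111000 × cos 46.01° = 1e-06 × 111000 × 0.6945 ≈ 0.077093 m.
Difference: 0.098098 − 0.077093 = 0.021005 m.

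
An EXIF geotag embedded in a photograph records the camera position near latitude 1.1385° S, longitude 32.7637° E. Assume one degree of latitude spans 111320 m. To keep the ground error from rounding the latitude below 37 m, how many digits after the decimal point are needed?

4

One degree of latitude covers 111320 m.
Rounding to N decimal places gives at most 0.5 × 10⁻ᴺ degrees of error, i.e. 0.5 × 10⁻ᴺ × 111320 m.
Setting 55660 × 10⁻ᴺ ≤ 37 gives 10ᴺ ≥ 1504, i.e. N ≥ 3.18.
N = 3 would give 55.7 m (too coarse); N = 4 gives 5.57 m ≤ 37 m.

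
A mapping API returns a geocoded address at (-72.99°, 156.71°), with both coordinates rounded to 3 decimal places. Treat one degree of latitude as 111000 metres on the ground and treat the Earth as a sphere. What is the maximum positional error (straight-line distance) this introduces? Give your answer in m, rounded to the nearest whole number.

Rounding to 3 decimal places leaves each coordinate within ±0.0005° of the true value.
North–south component: 0.0005° × 111000 = 55.5 m.
East–west component at 72.99°: 0.0005° × 111000 × cos 72.99° ≈ 0.0005 × 32471.8 ≈ 16.2359 m.
The two errors are perpendicular, so the maximum displacement is √(55.5² + 16.2359²) ≈ 57.8261 m.

58 m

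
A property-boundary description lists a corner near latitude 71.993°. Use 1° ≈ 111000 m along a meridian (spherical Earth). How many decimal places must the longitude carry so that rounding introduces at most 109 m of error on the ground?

3

At 71.993° one degree of longitude covers 111000 × cos 71.993° ≈ 111000 × 0.3091 ≈ 34313.8 m.
With N decimal places the half-ulp bound is 0.5·10⁻ᴺ°, or 0.5·10⁻ᴺ × 34313.8 m on the ground.
Setting 17156.9 × 10⁻ᴺ ≤ 109 gives 10ᴺ ≥ 157.4, i.e. N ≥ 2.20.
At 2 places the error can reach 172 m, but 3 places keeps it to 17.2 m.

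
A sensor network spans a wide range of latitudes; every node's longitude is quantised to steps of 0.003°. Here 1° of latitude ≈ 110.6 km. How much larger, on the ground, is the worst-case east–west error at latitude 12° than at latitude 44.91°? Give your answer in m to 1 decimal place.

44.8 m

With a 0.003° grid the true value lies within half a step, ±0.003°/2 = ±0.0015°, of the stored one.
At 12°: 0.0015° × 110600 × cos 12° = 0.0015 × 110600 × 0.9781 ≈ 162.27 m.
Error at 44.91° = 0.0015° × 110600 × cos 44.91° ≈ 165.9 × 0.7082 = 117.49 m.
Difference: 162.27 − 117.49 = 44.782 m.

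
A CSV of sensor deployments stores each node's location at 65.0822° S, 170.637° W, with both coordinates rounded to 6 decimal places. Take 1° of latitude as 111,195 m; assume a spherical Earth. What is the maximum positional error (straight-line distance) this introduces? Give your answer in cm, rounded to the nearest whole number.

Rounding to 6 decimal places leaves each coordinate within ±5e-07° of the true value.
N–S: 5e-07° × 111195 m/° = 0.0555975 m.
E–W at 65.0822°: 5e-07° × 111195 × cos 65.0822° = 5e-07 × 111195 × 0.4213 ≈ 0.0234242 m.
Worst case both components are at the extreme and orthogonal: √(0.0555975² + 0.0234242²) ≈ 0.0603306 m.
That is 0.0603306 m = 6.0331 cm.

6 cm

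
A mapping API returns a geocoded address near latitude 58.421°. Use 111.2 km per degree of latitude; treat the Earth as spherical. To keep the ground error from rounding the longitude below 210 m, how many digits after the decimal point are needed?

3

At 58.421° one degree of longitude covers 111200 × cos 58.421° ≈ 111200 × 0.5237 ≈ 58232.5 m.
N decimal places → at most half a unit in the last place, 0.5 × 10⁻ᴺ° = 58232.5/2 × 10⁻ᴺ m.
Need 0.5 × 58232.5 × 10⁻ᴺ ≤ 210 → 10⁻ᴺ ≤ 7.212e-03, so N ≥ 2.14.
At 2 places the error can reach 291 m, but 3 places keeps it to 29.1 m.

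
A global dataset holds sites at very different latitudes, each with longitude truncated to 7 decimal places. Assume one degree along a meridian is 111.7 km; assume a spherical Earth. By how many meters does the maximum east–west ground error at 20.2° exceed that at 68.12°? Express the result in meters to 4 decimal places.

Truncating at 7 decimal places can drop up to a full unit in the last place, so the longitude may be off by as much as 1e-07°.
At 20.2°: 1e-07° × 111700 × cos 20.2° = 1e-07 × 111700 × 0.9385 ≈ 0.010483 m.
Error at 68.12° = 1e-07° × 111700 × cos 68.12° ≈ 0.01117 × 0.3727 = 0.0041627 m.
So the lower-latitude error exceeds the higher by 0.010483 − 0.0041627 = 0.0063203 m.

0.0063 meters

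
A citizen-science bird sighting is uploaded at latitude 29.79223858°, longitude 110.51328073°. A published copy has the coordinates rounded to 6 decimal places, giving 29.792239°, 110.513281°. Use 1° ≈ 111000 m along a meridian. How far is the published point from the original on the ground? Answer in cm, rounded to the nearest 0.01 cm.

Δlat = 29.79223858 − 29.792239 = -0.00000042°; Δlon = 110.51328073 − 110.513281 = -0.00000027°.
North–south shift: -0.00000042 × 111000 = -0.04662 m.
E–W at 29.7922°: -0.00000027° × 111000 × cos 29.7922° = -0.00000027 × 111000 × 0.8678 ≈ -0.0260089 m.
Combined displacement = (0.04662² + 0.0260089²)^½ ≈ 0.0533844 m.
That is 0.0533844 m = 5.3384 cm.

5.34 cm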